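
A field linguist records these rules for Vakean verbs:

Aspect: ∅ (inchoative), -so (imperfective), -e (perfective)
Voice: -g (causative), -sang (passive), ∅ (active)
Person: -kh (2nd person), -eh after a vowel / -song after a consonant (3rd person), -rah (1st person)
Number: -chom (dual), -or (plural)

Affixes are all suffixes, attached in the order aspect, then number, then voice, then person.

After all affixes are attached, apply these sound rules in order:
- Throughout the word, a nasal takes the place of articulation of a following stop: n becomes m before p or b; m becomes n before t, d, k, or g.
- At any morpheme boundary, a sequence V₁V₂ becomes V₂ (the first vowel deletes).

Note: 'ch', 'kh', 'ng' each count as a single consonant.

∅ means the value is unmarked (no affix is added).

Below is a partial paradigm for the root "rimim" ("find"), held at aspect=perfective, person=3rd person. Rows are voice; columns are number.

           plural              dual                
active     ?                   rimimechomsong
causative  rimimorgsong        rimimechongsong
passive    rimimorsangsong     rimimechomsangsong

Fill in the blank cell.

rimimorsong

Attach aspect perfective -e → rimime.
Attach number plural -or → rimimeor.
voice = active: zero marking, form stays rimimeor.
Attach person 3rd person -song (after consonant 'r') → rimimeorsong.
Nasal assimilation: no change.
Apply vowel deletion: rimimeorsong → rimimorsong.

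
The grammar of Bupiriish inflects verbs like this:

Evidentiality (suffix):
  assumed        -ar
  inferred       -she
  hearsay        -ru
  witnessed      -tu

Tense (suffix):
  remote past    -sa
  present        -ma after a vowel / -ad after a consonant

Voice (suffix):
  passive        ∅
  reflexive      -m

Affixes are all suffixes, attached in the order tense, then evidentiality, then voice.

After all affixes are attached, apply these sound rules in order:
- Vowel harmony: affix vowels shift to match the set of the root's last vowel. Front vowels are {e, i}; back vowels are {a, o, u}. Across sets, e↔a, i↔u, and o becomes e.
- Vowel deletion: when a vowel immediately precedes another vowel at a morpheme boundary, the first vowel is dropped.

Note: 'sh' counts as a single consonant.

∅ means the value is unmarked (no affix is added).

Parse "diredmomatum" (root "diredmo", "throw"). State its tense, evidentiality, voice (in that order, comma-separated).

present, witnessed, reflexive

Segment: diredmo-ma-tu-m.
tense: -ma/ad → present.
evidentiality: -tu → witnessed.
voice: -m → reflexive.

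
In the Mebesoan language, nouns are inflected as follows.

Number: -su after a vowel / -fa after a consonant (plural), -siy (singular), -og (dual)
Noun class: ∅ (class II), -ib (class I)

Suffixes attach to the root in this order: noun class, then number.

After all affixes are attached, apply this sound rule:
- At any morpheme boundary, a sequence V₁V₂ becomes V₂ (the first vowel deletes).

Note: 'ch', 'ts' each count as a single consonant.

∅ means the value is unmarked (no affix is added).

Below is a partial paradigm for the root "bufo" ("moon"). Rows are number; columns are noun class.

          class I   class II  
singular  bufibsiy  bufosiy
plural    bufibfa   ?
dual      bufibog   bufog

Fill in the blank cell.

bufosu

noun class = class II: zero marking, form stays bufo.
Attach number plural -su (after vowel 'o') → bufosu.
Vowel deletion: no change.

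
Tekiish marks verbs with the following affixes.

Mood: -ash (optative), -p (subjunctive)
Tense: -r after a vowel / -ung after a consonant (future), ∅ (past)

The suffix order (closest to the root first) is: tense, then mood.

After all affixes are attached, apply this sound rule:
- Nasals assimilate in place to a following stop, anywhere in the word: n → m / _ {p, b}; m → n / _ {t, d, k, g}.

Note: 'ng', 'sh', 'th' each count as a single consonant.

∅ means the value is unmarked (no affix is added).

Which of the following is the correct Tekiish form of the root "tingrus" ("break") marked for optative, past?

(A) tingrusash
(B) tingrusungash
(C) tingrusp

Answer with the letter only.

A

tense = past: zero marking, form stays tingrus.
Attach mood optative -ash → tingrusash.
Nasal assimilation: no change.
So the correct form is tingrusash, option (A).
(C) tingrusp is wrong: it uses subjunctive instead of optative for mood.
(B) tingrusungash is wrong: it uses future instead of past for tense.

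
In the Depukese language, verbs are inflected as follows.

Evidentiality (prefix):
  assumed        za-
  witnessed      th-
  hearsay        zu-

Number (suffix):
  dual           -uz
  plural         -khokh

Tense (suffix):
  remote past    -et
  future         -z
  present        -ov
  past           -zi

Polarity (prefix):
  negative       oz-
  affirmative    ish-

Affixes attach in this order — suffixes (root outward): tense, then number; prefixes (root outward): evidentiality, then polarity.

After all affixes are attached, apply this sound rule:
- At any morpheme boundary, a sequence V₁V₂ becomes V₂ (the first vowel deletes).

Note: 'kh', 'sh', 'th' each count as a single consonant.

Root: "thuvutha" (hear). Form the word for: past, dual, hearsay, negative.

ozzuthuvuthazuz

Attach tense past -zi → thuvuthazi.
Attach evidentiality hearsay zu- → zuthuvuthazi.
Attach polarity negative oz- → ozzuthuvuthazi.
Attach number dual -uz → ozzuthuvuthaziuz.
Apply vowel deletion: ozzuthuvuthaziuz → ozzuthuvuthazuz.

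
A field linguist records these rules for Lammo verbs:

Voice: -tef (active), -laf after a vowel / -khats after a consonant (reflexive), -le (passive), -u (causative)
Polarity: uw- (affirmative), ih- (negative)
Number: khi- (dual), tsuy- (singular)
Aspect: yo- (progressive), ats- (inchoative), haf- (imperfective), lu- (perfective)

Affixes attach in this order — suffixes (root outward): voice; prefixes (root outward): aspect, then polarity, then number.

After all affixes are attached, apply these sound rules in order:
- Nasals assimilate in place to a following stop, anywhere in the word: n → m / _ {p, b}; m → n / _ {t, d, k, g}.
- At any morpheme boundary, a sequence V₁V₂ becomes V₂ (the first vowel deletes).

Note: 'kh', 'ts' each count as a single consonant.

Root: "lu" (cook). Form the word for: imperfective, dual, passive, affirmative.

Attach aspect imperfective haf- → haflu.
Attach voice passive -le → haflule.
Attach polarity affirmative uw- → uwhaflule.
Attach number dual khi- → khiuwhaflule.
Nasal assimilation: no change.
Apply vowel deletion: khiuwhaflule → khuwhaflule.

khuwhaflule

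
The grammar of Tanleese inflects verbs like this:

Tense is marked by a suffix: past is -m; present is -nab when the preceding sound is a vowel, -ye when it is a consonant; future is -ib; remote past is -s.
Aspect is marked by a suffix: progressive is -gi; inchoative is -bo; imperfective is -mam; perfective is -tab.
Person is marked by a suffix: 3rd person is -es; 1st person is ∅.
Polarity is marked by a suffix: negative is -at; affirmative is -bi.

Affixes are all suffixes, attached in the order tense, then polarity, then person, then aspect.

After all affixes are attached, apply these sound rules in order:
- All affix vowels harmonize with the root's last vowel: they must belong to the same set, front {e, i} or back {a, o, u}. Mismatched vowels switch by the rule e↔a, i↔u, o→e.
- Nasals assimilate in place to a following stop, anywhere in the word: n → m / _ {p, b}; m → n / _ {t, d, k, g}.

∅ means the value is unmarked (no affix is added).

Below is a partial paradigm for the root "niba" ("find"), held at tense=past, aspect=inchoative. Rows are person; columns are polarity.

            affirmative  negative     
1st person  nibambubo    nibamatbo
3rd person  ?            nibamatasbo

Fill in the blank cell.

Attach tense past -m → nibam.
Attach polarity affirmative -bi → nibambi.
Attach person 3rd person -es → nibambies.
Attach aspect inchoative -bo → nibambiesbo.
Apply vowel harmony: nibambiesbo → nibambuasbo.
Nasal assimilation: no change.

nibambuasbo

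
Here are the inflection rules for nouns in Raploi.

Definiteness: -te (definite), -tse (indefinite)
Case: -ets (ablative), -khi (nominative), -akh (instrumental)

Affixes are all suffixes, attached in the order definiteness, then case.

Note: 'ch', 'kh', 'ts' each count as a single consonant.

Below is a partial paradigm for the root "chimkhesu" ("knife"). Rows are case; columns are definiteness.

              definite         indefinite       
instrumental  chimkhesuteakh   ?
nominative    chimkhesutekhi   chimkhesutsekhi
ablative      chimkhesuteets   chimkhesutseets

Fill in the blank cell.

Attach definiteness indefinite -tse → chimkhesutse.
Attach case instrumental -akh → chimkhesutseakh.

chimkhesutseakh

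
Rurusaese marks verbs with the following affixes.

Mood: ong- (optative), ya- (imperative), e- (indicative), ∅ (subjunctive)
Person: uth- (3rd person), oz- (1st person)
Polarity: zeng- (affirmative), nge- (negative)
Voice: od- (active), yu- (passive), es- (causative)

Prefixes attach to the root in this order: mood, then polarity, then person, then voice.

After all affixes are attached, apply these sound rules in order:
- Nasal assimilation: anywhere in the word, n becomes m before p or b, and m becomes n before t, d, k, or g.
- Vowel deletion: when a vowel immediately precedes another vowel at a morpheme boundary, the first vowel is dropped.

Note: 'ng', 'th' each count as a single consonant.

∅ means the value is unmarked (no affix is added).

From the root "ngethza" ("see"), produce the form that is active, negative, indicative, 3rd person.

oduthngengethza

Attach mood indicative e- → engethza.
Attach polarity negative nge- → ngeengethza.
Attach person 3rd person uth- → uthngeengethza.
Attach voice active od- → oduthngeengethza.
Nasal assimilation: no change.
Apply vowel deletion: oduthngeengethza → oduthngengethza.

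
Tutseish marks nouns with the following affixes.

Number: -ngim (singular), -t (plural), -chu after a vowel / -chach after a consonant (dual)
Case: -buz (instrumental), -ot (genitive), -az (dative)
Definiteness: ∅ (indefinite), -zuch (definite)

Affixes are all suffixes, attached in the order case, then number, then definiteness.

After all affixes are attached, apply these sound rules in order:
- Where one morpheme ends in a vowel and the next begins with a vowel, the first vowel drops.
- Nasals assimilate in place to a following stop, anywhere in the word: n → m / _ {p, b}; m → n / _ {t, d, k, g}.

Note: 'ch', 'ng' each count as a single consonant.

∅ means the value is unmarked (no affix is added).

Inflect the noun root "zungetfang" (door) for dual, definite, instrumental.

zungetfangbuzchachzuch

Attach case instrumental -buz → zungetfangbuz.
Attach number dual -chach (after consonant 'z') → zungetfangbuzchach.
Attach definiteness definite -zuch → zungetfangbuzchachzuch.
Vowel deletion: no change.
Nasal assimilation: no change.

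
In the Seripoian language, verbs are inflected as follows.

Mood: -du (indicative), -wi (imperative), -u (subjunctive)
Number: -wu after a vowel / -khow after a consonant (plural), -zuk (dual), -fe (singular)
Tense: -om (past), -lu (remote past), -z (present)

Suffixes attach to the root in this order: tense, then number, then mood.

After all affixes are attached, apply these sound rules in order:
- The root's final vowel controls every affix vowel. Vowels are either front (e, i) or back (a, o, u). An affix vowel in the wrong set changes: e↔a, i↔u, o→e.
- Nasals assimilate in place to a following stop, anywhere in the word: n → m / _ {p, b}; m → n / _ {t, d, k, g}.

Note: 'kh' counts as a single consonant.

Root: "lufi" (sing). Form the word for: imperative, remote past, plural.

Attach tense remote past -lu → lufilu.
Attach number plural -wu (after vowel 'u') → lufiluwu.
Attach mood imperative -wi → lufiluwuwi.
Apply vowel harmony: lufiluwuwi → lufiliwiwi.
Nasal assimilation: no change.

lufiliwiwi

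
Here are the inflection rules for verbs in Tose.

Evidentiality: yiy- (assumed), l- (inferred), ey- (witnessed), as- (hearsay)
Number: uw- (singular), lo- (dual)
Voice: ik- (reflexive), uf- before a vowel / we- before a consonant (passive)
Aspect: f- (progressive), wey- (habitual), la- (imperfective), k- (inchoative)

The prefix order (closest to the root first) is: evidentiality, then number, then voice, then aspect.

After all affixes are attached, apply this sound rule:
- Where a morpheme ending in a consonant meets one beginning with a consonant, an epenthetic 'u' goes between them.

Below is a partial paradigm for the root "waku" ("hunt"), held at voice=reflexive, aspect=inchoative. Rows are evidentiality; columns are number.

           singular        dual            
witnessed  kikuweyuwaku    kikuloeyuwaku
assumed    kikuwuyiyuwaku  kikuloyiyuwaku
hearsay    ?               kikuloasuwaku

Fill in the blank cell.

kikuwasuwaku

Attach evidentiality hearsay as- → aswaku.
Attach number singular uw- → uwaswaku.
Attach voice reflexive ik- → ikuwaswaku.
Attach aspect inchoative k- → kikuwaswaku.
Apply epenthesis: kikuwaswaku → kikuwasuwaku.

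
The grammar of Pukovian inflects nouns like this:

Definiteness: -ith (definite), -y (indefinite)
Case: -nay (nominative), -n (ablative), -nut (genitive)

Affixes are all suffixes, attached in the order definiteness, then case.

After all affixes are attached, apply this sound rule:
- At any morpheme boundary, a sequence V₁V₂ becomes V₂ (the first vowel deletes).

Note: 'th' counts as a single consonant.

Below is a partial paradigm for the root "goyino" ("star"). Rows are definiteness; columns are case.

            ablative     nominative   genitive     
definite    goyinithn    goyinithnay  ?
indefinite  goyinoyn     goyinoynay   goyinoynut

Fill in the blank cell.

goyinithnut

Attach definiteness definite -ith → goyinoith.
Attach case genitive -nut → goyinoithnut.
Apply vowel deletion: goyinoithnut → goyinithnut.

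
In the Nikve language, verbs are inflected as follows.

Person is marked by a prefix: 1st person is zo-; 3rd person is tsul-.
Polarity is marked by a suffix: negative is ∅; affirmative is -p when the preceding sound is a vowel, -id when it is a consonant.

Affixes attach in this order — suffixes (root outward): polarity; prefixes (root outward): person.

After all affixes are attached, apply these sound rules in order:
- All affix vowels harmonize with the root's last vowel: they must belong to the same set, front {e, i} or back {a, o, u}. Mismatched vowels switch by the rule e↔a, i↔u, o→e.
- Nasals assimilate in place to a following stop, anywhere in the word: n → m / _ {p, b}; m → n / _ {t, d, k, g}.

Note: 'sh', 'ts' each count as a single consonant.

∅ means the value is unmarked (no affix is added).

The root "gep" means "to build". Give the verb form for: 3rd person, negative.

tsilgep

polarity = negative: zero marking, form stays gep.
Attach person 3rd person tsul- → tsulgep.
Apply vowel harmony: tsulgep → tsilgep.
Nasal assimilation: no change.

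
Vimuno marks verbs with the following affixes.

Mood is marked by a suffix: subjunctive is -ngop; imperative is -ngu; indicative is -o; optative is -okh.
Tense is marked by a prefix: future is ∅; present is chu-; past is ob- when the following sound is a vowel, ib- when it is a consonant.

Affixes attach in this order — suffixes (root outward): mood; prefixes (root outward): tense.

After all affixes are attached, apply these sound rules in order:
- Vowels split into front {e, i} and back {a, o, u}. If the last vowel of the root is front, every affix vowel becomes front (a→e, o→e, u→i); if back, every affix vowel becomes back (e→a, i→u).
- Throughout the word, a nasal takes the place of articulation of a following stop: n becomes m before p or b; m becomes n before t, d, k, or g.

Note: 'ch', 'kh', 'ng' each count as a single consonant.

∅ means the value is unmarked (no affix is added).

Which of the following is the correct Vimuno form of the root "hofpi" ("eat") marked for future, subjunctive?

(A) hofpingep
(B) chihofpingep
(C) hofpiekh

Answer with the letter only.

A

Attach mood subjunctive -ngop → hofpingop.
tense = future: zero marking, form stays hofpingop.
Apply vowel harmony: hofpingop → hofpingep.
Nasal assimilation: no change.
So the correct form is hofpingep, option (A).
(C) hofpiekh is wrong: it uses optative instead of subjunctive for mood.
(B) chihofpingep is wrong: it uses present instead of future for tense.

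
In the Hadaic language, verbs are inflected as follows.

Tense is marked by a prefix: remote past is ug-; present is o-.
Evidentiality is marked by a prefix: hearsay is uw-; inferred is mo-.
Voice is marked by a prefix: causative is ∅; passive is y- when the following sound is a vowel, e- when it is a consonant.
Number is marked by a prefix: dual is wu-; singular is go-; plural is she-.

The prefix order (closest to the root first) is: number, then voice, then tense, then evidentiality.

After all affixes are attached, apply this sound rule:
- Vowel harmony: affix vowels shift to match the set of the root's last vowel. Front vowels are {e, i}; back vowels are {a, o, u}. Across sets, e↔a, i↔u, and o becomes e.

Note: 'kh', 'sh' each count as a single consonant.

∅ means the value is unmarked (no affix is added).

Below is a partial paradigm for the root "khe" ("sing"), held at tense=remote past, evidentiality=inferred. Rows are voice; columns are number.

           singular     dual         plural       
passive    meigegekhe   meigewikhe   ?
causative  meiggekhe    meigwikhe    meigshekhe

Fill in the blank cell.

Attach number plural she- → shekhe.
Attach voice passive e- (before consonant 'sh') → eshekhe.
Attach tense remote past ug- → ugeshekhe.
Attach evidentiality inferred mo- → mougeshekhe.
Apply vowel harmony: mougeshekhe → meigeshekhe.

meigeshekhe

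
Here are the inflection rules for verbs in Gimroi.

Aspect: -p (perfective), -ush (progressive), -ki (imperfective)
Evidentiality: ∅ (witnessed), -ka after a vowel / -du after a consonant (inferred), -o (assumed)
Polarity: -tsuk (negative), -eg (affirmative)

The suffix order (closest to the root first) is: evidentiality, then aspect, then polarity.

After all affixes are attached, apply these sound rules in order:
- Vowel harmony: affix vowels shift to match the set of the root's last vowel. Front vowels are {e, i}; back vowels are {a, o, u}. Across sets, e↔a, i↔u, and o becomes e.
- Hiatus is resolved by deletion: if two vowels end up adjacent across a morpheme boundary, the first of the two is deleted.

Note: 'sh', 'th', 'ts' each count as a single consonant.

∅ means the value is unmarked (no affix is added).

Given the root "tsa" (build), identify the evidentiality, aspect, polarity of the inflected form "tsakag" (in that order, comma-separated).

Segment: tsa-ki-eg.
evidentiality: ∅ → witnessed.
aspect: -ki → imperfective.
polarity: -eg → affirmative.

witnessed, imperfective, affirmative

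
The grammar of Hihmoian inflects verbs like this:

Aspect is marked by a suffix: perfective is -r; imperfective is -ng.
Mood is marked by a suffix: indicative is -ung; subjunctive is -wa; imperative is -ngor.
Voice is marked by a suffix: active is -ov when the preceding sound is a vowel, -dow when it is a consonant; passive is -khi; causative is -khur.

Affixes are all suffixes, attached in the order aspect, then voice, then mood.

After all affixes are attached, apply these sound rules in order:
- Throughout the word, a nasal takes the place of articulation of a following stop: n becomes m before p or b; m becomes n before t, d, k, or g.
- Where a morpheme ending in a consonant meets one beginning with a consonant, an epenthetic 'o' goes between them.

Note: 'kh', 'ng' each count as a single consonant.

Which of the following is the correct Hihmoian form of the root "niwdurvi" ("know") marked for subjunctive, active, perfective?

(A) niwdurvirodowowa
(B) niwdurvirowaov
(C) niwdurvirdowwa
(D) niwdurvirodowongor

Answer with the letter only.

A

Attach aspect perfective -r → niwdurvir.
Attach voice active -dow (after consonant 'r') → niwdurvirdow.
Attach mood subjunctive -wa → niwdurvirdowwa.
Nasal assimilation: no change.
Apply epenthesis: niwdurvirdowwa → niwdurvirodowowa.
So the correct form is niwdurvirodowowa, option (A).
(D) niwdurvirodowongor is wrong: it uses imperative instead of subjunctive for mood.
(C) niwdurvirdowwa is wrong: it fails to apply the sound rule(s).
(B) niwdurvirowaov is wrong: it has the affixes in the wrong order.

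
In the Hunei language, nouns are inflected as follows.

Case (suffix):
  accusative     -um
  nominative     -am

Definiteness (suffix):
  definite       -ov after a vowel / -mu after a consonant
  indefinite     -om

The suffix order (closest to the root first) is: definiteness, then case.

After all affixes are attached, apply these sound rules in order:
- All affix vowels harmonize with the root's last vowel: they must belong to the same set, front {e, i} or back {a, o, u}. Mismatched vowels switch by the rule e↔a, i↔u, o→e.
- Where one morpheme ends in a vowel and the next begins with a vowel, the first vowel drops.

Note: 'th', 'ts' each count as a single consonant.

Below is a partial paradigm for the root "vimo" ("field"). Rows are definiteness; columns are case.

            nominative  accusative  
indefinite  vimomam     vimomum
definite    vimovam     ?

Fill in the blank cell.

Attach definiteness definite -ov (after vowel 'o') → vimoov.
Attach case accusative -um → vimoovum.
Vowel harmony: no change.
Apply vowel deletion: vimoovum → vimovum.

vimovum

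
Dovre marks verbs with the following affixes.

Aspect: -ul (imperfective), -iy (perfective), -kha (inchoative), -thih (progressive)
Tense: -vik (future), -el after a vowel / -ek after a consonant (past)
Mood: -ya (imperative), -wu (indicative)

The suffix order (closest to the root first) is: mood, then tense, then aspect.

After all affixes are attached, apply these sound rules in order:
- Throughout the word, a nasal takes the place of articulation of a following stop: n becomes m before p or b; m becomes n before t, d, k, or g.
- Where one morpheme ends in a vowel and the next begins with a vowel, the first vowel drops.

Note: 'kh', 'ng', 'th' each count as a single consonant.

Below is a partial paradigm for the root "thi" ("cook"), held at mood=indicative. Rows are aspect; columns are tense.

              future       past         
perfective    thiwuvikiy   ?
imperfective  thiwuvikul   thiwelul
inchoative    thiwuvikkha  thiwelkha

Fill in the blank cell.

thiweliy

Attach mood indicative -wu → thiwu.
Attach tense past -el (after vowel 'u') → thiwuel.
Attach aspect perfective -iy → thiwueliy.
Nasal assimilation: no change.
Apply vowel deletion: thiwueliy → thiweliy.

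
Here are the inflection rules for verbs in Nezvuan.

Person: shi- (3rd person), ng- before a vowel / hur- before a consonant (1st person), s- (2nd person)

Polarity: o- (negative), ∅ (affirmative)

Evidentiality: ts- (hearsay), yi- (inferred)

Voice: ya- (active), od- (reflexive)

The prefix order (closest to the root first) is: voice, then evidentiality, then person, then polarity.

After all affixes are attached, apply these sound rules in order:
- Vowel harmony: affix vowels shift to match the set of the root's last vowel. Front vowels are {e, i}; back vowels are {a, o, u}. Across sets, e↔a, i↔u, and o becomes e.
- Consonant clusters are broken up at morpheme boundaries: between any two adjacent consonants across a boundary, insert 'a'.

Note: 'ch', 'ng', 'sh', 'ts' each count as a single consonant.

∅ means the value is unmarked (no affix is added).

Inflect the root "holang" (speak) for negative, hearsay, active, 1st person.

ohuratsayaholang

Attach voice active ya- → yaholang.
Attach evidentiality hearsay ts- → tsyaholang.
Attach person 1st person hur- (before consonant 'ts') → hurtsyaholang.
Attach polarity negative o- → ohurtsyaholang.
Vowel harmony: no change.
Apply epenthesis: ohurtsyaholang → ohuratsayaholang.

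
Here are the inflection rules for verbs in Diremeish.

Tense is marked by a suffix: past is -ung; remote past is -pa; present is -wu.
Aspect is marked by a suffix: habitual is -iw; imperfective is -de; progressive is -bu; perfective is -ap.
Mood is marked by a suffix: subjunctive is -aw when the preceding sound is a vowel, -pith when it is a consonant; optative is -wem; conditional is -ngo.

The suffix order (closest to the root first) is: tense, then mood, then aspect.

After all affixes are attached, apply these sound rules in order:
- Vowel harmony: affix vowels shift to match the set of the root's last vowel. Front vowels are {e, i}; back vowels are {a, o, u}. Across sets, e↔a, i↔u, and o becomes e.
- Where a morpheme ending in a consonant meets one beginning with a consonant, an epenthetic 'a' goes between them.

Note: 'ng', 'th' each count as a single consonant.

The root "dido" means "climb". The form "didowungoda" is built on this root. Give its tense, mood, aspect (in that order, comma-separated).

present, conditional, imperfective

Segment: dido-wu-ngo-de.
tense: -wu → present.
mood: -ngo → conditional.
aspect: -de → imperfective.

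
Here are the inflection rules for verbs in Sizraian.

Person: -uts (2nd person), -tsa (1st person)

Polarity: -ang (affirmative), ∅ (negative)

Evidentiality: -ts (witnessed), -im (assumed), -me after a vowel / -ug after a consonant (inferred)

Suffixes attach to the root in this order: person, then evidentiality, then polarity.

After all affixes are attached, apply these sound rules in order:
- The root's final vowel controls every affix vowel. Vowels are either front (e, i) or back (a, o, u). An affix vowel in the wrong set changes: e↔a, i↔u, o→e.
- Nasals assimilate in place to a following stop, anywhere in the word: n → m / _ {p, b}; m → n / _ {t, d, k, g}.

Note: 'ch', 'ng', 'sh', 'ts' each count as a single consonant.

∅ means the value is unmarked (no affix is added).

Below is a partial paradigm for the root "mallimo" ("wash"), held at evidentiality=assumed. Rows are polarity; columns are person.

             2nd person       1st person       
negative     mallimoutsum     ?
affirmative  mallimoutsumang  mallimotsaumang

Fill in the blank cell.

mallimotsaum

Attach person 1st person -tsa → mallimotsa.
Attach evidentiality assumed -im → mallimotsaim.
polarity = negative: zero marking, form stays mallimotsaim.
Apply vowel harmony: mallimotsaim → mallimotsaum.
Nasal assimilation: no change.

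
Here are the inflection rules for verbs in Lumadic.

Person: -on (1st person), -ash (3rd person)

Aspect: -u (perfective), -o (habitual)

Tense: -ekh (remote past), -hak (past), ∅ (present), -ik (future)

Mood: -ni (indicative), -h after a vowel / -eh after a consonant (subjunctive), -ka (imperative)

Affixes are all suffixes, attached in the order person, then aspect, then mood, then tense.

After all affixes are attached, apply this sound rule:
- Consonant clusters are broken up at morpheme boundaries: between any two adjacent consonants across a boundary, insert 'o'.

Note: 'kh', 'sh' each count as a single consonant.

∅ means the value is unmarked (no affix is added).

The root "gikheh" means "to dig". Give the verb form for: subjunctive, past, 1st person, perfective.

gikhehonuhohak

Attach person 1st person -on → gikhehon.
Attach aspect perfective -u → gikhehonu.
Attach mood subjunctive -h (after vowel 'u') → gikhehonuh.
Attach tense past -hak → gikhehonuhhak.
Apply epenthesis: gikhehonuhhak → gikhehonuhohak.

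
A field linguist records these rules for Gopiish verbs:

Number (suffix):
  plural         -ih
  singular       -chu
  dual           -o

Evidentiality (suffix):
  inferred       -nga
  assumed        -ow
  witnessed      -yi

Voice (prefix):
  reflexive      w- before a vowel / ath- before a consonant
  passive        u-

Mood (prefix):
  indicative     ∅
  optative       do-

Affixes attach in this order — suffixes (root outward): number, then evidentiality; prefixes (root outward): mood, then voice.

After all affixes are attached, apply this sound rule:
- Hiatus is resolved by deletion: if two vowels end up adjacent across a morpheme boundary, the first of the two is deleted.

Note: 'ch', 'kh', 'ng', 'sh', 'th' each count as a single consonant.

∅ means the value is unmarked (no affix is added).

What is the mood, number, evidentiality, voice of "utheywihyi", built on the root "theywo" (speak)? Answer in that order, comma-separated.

Segment: u-theywo-ih-yi.
mood: ∅ → indicative.
number: -ih → plural.
evidentiality: -yi → witnessed.
voice: u- → passive.

indicative, plural, witnessed, passive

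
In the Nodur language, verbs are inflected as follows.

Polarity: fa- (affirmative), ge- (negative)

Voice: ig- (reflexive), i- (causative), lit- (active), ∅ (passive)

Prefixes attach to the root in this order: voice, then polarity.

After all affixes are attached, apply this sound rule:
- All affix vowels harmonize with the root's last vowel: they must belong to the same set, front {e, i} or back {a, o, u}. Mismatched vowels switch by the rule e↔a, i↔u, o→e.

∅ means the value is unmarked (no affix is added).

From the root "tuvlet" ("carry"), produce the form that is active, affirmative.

felittuvlet

Attach voice active lit- → littuvlet.
Attach polarity affirmative fa- → falittuvlet.
Apply vowel harmony: falittuvlet → felittuvlet.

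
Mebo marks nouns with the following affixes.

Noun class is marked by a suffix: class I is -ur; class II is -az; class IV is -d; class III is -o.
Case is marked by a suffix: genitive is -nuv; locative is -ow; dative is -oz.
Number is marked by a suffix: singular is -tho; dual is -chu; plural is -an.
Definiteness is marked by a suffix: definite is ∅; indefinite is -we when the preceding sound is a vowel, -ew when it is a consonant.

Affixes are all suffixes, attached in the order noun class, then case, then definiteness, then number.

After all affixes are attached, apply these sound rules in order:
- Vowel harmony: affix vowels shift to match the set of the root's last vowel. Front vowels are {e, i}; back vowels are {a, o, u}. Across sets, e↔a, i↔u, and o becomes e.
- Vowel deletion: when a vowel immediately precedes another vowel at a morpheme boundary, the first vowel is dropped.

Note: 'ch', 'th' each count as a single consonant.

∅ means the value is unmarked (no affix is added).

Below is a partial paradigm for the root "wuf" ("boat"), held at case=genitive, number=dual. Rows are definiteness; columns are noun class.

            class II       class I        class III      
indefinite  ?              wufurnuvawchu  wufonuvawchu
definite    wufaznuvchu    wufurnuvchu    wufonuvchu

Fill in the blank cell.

Attach noun class class II -az → wufaz.
Attach case genitive -nuv → wufaznuv.
Attach definiteness indefinite -ew (after consonant 'v') → wufaznuvew.
Attach number dual -chu → wufaznuvewchu.
Apply vowel harmony: wufaznuvewchu → wufaznuvawchu.
Vowel deletion: no change.

wufaznuvawchu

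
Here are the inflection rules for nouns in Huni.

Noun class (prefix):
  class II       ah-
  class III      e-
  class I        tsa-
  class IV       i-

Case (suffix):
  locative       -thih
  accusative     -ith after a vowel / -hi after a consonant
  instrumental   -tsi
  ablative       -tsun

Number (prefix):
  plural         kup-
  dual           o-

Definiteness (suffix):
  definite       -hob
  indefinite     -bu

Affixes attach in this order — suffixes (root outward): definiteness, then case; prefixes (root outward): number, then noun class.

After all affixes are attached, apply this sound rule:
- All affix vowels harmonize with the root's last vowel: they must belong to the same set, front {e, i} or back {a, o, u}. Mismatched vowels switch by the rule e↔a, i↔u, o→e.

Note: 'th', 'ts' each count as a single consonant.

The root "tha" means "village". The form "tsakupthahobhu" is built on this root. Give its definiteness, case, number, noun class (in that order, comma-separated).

definite, accusative, plural, class I

Segment: tsa-kup-tha-hob-hi.
definiteness: -hob → definite.
case: -ith/hi → accusative.
number: kup- → plural.
noun class: tsa- → class I.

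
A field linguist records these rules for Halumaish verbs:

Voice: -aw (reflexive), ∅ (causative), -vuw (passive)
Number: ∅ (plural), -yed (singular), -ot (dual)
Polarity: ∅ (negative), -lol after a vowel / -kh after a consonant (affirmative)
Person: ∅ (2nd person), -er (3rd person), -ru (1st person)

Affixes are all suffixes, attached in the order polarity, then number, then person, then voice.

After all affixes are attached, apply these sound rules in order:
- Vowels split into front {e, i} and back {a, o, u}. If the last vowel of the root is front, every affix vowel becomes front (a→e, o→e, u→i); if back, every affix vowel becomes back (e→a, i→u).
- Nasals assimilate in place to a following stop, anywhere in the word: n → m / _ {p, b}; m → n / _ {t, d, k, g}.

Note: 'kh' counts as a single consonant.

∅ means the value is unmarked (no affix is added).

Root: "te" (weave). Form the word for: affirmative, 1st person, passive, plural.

telelriviw

Attach polarity affirmative -lol (after vowel 'e') → telol.
number = plural: zero marking, form stays telol.
Attach person 1st person -ru → telolru.
Attach voice passive -vuw → telolruvuw.
Apply vowel harmony: telolruvuw → telelriviw.
Nasal assimilation: no change.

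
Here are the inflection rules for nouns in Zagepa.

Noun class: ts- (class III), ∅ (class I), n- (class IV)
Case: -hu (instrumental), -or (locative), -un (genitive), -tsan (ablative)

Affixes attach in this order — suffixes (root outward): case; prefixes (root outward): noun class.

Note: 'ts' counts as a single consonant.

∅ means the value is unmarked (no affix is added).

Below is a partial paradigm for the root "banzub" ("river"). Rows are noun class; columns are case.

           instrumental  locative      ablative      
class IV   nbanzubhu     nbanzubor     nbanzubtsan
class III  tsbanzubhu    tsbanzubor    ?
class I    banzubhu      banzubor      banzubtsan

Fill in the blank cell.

tsbanzubtsan

Attach noun class class III ts- → tsbanzub.
Attach case ablative -tsan → tsbanzubtsan.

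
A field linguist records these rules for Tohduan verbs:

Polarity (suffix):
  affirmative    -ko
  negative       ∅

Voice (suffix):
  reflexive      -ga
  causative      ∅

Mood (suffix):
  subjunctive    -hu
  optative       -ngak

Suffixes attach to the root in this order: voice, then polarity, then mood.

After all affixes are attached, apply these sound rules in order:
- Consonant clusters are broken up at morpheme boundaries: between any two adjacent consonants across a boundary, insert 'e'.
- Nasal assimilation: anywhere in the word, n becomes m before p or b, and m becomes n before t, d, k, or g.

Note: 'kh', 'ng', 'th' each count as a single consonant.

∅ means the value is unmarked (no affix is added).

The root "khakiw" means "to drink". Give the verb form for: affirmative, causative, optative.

khakiwekongak

voice = causative: zero marking, form stays khakiw.
Attach polarity affirmative -ko → khakiwko.
Attach mood optative -ngak → khakiwkongak.
Apply epenthesis: khakiwkongak → khakiwekongak.
Nasal assimilation: no change.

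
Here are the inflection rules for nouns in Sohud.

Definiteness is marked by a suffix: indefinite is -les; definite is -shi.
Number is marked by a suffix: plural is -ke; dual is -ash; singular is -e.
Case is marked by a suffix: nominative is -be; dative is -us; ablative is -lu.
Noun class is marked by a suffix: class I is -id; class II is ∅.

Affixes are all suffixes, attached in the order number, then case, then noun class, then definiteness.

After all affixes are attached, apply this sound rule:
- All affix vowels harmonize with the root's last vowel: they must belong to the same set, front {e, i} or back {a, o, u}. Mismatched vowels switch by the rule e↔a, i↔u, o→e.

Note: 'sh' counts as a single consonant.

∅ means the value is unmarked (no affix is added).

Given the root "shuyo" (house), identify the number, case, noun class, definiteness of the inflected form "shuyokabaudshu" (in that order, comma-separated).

Segment: shuyo-ke-be-id-shi.
number: -ke → plural.
case: -be → nominative.
noun class: -id → class I.
definiteness: -shi → definite.

plural, nominative, class I, definite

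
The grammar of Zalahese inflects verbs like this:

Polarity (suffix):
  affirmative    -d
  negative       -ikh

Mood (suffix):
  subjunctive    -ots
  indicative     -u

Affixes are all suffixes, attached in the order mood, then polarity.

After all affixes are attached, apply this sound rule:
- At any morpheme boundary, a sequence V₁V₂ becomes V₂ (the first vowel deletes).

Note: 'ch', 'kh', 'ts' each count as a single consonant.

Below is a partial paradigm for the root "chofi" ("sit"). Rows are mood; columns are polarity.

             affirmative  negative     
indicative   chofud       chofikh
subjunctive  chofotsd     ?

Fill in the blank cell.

Attach mood subjunctive -ots → chofiots.
Attach polarity negative -ikh → chofiotsikh.
Apply vowel deletion: chofiotsikh → chofotsikh.

chofotsikh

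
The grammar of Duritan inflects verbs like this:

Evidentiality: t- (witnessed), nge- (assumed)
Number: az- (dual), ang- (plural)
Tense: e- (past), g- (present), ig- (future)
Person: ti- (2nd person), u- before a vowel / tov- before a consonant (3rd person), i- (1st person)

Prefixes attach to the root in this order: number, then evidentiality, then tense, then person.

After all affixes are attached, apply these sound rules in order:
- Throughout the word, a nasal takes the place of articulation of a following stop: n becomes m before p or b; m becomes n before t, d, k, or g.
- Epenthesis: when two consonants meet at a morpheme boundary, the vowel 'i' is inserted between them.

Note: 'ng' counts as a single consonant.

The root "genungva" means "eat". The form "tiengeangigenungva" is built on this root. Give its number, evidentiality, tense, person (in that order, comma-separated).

Segment: ti-e-nge-ang-genungva.
number: ang- → plural.
evidentiality: nge- → assumed.
tense: e- → past.
person: ti- → 2nd person.

plural, assumed, past, 2nd person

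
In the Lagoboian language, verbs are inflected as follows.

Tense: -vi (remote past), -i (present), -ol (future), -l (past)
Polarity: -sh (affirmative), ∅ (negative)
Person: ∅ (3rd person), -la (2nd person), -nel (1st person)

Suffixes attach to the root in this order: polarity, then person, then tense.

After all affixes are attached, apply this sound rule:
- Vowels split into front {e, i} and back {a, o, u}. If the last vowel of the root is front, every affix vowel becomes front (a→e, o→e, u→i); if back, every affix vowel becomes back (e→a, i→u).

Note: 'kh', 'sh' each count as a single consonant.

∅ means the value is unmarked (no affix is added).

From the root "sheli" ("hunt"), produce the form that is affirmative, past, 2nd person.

Attach polarity affirmative -sh → shelish.
Attach person 2nd person -la → shelishla.
Attach tense past -l → shelishlal.
Apply vowel harmony: shelishlal → shelishlel.

shelishlel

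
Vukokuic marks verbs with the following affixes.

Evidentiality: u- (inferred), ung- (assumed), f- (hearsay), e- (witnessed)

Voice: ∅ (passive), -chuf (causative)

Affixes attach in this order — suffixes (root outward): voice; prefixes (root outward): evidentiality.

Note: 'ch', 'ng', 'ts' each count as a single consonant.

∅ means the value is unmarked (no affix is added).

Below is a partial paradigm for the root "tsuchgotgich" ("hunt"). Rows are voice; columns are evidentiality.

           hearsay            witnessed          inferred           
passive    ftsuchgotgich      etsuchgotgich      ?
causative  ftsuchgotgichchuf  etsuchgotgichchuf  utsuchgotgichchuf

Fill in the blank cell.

voice = passive: zero marking, form stays tsuchgotgich.
Attach evidentiality inferred u- → utsuchgotgich.

utsuchgotgich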